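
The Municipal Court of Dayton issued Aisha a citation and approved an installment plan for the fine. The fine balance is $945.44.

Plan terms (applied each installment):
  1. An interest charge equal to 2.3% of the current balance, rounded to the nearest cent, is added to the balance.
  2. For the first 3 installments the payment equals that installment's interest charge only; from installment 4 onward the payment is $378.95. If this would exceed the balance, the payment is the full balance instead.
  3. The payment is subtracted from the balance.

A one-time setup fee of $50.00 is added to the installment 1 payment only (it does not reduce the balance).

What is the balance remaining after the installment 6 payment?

$0.00

Installment 1: $945.44 +$21.75 interest = $967.19; pay $21.75 (+ $50.00 fee) → $945.44
Installment 2: $945.44 +$21.75 interest = $967.19; pay $21.75 → $945.44
Installment 3: $945.44 +$21.75 interest = $967.19; pay $21.75 → $945.44
Installment 4: $945.44 +$21.75 interest = $967.19; pay $378.95 → $588.24
Installment 5: $588.24 +$13.53 interest = $601.77; pay $378.95 → $222.82
Installment 6: $222.82 +$5.12 interest = $227.94; pay $227.94 → $0.00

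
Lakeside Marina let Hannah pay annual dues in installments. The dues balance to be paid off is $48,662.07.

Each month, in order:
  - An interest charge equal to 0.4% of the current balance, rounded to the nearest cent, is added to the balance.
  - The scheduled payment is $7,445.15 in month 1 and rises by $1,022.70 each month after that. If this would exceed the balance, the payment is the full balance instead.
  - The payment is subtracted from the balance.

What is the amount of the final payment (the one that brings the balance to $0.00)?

$1,857.80

Month 1: opening $48,662.07; interest $194.65 → $48,856.72; payment $7,445.15; balance $41,411.57
Month 2: opening $41,411.57; interest $165.65 → $41,577.22; payment $8,467.85; balance $33,109.37
Month 3: opening $33,109.37; interest $132.44 → $33,241.81; payment $9,490.55; balance $23,751.26
Month 4: opening $23,751.26; interest $95.01 → $23,846.27; payment $10,513.25; balance $13,333.02
Month 5: opening $13,333.02; interest $53.33 → $13,386.35; payment $11,535.95; balance $1,850.40
Month 6: opening $1,850.40; interest $7.40 → $1,857.80; payment $1,857.80; balance $0.00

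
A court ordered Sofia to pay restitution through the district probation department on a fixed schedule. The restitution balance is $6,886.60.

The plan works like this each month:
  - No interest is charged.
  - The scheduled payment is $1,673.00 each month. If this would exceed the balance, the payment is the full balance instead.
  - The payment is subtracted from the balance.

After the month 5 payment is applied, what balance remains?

$0.00

# | Opening | Payment | End bal
1 | $6,886.60 | $1,673.00 | $5,213.60
2 | $5,213.60 | $1,673.00 | $3,540.60
3 | $3,540.60 | $1,673.00 | $1,867.60
4 | $1,867.60 | $1,673.00 | $194.60
5 | $194.60 | $194.60 | $0.00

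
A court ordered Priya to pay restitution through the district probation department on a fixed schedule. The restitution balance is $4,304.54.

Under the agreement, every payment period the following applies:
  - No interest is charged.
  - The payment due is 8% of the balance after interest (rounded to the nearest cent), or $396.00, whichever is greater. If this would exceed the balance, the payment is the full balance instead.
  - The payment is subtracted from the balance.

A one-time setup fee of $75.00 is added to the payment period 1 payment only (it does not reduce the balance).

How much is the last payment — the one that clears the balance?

Payment period 1: $4,304.54 − $396.00 (+ $75.00 fee) → $3,908.54
Payment period 2: $3,908.54 − $396.00 → $3,512.54
Payment period 3: $3,512.54 − $396.00 → $3,116.54
Payment period 4: $3,116.54 − $396.00 → $2,720.54
Payment period 5: $2,720.54 − $396.00 → $2,324.54
Payment period 6: $2,324.54 − $396.00 → $1,928.54
Payment period 7: $1,928.54 − $396.00 → $1,532.54
Payment period 8: $1,532.54 − $396.00 → $1,136.54
Payment period 9: $1,136.54 − $396.00 → $740.54
Payment period 10: $740.54 − $396.00 → $344.54
Payment period 11: $344.54 − $344.54 → $0.00

$344.54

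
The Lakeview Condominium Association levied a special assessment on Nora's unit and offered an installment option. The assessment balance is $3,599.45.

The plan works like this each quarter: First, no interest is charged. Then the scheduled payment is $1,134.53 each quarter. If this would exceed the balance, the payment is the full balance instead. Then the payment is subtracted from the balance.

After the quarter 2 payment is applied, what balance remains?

$1,330.39

Quarter 1: $3,599.45 − $1,134.53 → $2,464.92
Quarter 2: $2,464.92 − $1,134.53 → $1,330.39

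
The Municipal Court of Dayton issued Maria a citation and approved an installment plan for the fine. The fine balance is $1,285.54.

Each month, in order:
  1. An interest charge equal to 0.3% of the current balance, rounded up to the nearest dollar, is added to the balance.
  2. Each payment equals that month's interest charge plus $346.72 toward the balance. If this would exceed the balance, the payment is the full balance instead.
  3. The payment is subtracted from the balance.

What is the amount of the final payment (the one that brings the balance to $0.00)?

Month 1: opening $1,285.54; interest $4.00 → $1,289.54; payment $350.72; balance $938.82
Month 2: opening $938.82; interest $3.00 → $941.82; payment $349.72; balance $592.10
Month 3: opening $592.10; interest $2.00 → $594.10; payment $348.72; balance $245.38
Month 4: opening $245.38; interest $1.00 → $246.38; payment $246.38; balance $0.00

$246.38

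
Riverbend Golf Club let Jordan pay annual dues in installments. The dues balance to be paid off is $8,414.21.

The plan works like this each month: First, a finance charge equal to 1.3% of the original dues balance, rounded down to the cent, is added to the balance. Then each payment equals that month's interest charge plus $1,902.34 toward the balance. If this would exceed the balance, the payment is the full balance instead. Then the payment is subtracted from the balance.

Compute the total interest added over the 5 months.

$546.90

Month 1: $8,414.21 +$109.38 interest = $8,523.59; pay $2,011.72 → $6,511.87
Month 2: $6,511.87 +$109.38 interest = $6,621.25; pay $2,011.72 → $4,609.53
Month 3: $4,609.53 +$109.38 interest = $4,718.91; pay $2,011.72 → $2,707.19
Month 4: $2,707.19 +$109.38 interest = $2,816.57; pay $2,011.72 → $804.85
Month 5: $804.85 +$109.38 interest = $914.23; pay $914.23 → $0.00
Total interest: $109.38 + $109.38 + $109.38 + $109.38 + $109.38 = $546.90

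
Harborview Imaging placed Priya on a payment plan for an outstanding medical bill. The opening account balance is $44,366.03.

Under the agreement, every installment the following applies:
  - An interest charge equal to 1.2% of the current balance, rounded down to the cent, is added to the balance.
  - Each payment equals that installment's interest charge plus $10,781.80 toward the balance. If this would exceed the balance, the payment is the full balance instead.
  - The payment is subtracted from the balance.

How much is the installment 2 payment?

$11,184.81

Installment 1: opening $44,366.03; interest $532.39 → $44,898.42; payment $11,314.19; balance $33,584.23
Installment 2: opening $33,584.23; interest $403.01 → $33,987.24; payment $11,184.81; balance $22,802.43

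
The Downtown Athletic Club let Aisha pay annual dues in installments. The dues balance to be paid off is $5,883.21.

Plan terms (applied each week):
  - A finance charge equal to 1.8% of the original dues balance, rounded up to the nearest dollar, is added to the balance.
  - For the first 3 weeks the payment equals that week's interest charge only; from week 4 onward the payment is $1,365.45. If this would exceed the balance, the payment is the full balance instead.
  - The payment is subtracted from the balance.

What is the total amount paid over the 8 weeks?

$6,731.21

Week 1: $5,883.21 +$106.00 interest = $5,989.21; pay $106.00 → $5,883.21
Week 2: $5,883.21 +$106.00 interest = $5,989.21; pay $106.00 → $5,883.21
Week 3: $5,883.21 +$106.00 interest = $5,989.21; pay $106.00 → $5,883.21
Week 4: $5,883.21 +$106.00 interest = $5,989.21; pay $1,365.45 → $4,623.76
Week 5: $4,623.76 +$106.00 interest = $4,729.76; pay $1,365.45 → $3,364.31
Week 6: $3,364.31 +$106.00 interest = $3,470.31; pay $1,365.45 → $2,104.86
Week 7: $2,104.86 +$106.00 interest = $2,210.86; pay $1,365.45 → $845.41
Week 8: $845.41 +$106.00 interest = $951.41; pay $951.41 → $0.00
Total paid: $6,731.21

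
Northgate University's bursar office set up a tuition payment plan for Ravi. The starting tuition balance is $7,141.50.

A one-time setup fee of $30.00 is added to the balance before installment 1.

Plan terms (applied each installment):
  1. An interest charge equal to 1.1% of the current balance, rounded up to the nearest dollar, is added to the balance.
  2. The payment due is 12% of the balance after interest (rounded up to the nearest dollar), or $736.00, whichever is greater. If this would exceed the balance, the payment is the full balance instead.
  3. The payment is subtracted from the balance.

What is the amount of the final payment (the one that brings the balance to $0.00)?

$79.50

Installment 1: opening $7,171.50; interest $79.00 → $7,250.50; payment $871.00; balance $6,379.50
Installment 2: opening $6,379.50; interest $71.00 → $6,450.50; payment $775.00; balance $5,675.50
Installment 3: opening $5,675.50; interest $63.00 → $5,738.50; payment $736.00; balance $5,002.50
Installment 4: opening $5,002.50; interest $56.00 → $5,058.50; payment $736.00; balance $4,322.50
Installment 5: opening $4,322.50; interest $48.00 → $4,370.50; payment $736.00; balance $3,634.50
Installment 6: opening $3,634.50; interest $40.00 → $3,674.50; payment $736.00; balance $2,938.50
Installment 7: opening $2,938.50; interest $33.00 → $2,971.50; payment $736.00; balance $2,235.50
Installment 8: opening $2,235.50; interest $25.00 → $2,260.50; payment $736.00; balance $1,524.50
Installment 9: opening $1,524.50; interest $17.00 → $1,541.50; payment $736.00; balance $805.50
Installment 10: opening $805.50; interest $9.00 → $814.50; payment $736.00; balance $78.50
Installment 11: opening $78.50; interest $1.00 → $79.50; payment $79.50; balance $0.00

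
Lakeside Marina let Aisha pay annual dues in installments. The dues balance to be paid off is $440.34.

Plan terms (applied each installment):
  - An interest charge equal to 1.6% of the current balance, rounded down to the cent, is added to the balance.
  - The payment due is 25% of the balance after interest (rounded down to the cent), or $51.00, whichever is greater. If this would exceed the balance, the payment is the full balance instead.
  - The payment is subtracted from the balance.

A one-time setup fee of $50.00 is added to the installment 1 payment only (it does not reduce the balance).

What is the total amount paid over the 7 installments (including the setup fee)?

Installment 1: $440.34 +$7.04 interest = $447.38; pay $111.84 (+ $50.00 fee) → $335.54
Installment 2: $335.54 +$5.36 interest = $340.90; pay $85.22 → $255.68
Installment 3: $255.68 +$4.09 interest = $259.77; pay $64.94 → $194.83
Installment 4: $194.83 +$3.11 interest = $197.94; pay $51.00 → $146.94
Installment 5: $146.94 +$2.35 interest = $149.29; pay $51.00 → $98.29
Installment 6: $98.29 +$1.57 interest = $99.86; pay $51.00 → $48.86
Installment 7: $48.86 +$0.78 interest = $49.64; pay $49.64 → $0.00
Total paid: $514.64

$514.64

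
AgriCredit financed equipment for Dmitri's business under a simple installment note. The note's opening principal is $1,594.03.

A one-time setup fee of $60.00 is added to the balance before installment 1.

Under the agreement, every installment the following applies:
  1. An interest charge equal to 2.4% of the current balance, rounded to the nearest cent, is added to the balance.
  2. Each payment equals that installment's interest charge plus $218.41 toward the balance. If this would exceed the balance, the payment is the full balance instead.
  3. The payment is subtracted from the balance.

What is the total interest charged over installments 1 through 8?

# | Opening | Interest | Payment | End bal
1 | $1,654.03 | $39.70 | $258.11 | $1,435.62
2 | $1,435.62 | $34.45 | $252.86 | $1,217.21
3 | $1,217.21 | $29.21 | $247.62 | $998.80
4 | $998.80 | $23.97 | $242.38 | $780.39
5 | $780.39 | $18.73 | $237.14 | $561.98
6 | $561.98 | $13.49 | $231.90 | $343.57
7 | $343.57 | $8.25 | $226.66 | $125.16
8 | $125.16 | $3.00 | $128.16 | $0.00
Total interest: $39.70 + $34.45 + $29.21 + $23.97 + $18.73 + $13.49 + $8.25 + $3.00 = $170.80

$170.80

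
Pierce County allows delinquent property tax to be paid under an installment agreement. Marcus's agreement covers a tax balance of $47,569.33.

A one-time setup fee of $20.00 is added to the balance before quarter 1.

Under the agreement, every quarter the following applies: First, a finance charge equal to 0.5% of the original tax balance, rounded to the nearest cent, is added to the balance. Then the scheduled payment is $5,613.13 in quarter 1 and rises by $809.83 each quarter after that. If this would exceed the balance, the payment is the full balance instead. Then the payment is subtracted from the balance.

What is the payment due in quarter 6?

$9,662.28

Quarter 1: $47,589.33 +$237.85 interest = $47,827.18; pay $5,613.13 → $42,214.05
Quarter 2: $42,214.05 +$237.85 interest = $42,451.90; pay $6,422.96 → $36,028.94
Quarter 3: $36,028.94 +$237.85 interest = $36,266.79; pay $7,232.79 → $29,034.00
Quarter 4: $29,034.00 +$237.85 interest = $29,271.85; pay $8,042.62 → $21,229.23
Quarter 5: $21,229.23 +$237.85 interest = $21,467.08; pay $8,852.45 → $12,614.63
Quarter 6: $12,614.63 +$237.85 interest = $12,852.48; pay $9,662.28 → $3,190.20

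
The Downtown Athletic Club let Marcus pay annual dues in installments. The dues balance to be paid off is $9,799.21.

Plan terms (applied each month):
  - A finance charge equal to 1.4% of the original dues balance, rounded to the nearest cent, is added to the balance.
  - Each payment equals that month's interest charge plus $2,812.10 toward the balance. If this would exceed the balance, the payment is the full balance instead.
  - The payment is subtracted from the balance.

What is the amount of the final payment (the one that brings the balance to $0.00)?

$1,500.10

Month 1: opening $9,799.21; interest $137.19 → $9,936.40; payment $2,949.29; balance $6,987.11
Month 2: opening $6,987.11; interest $137.19 → $7,124.30; payment $2,949.29; balance $4,175.01
Month 3: opening $4,175.01; interest $137.19 → $4,312.20; payment $2,949.29; balance $1,362.91
Month 4: opening $1,362.91; interest $137.19 → $1,500.10; payment $1,500.10; balance $0.00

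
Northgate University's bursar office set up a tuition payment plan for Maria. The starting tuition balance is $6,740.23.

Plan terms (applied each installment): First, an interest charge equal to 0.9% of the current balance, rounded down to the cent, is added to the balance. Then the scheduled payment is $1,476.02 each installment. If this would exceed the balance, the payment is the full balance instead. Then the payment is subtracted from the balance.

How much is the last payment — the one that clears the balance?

$1,010.91

Installment 1: opening $6,740.23; interest $60.66 → $6,800.89; payment $1,476.02; balance $5,324.87
Installment 2: opening $5,324.87; interest $47.92 → $5,372.79; payment $1,476.02; balance $3,896.77
Installment 3: opening $3,896.77; interest $35.07 → $3,931.84; payment $1,476.02; balance $2,455.82
Installment 4: opening $2,455.82; interest $22.10 → $2,477.92; payment $1,476.02; balance $1,001.90
Installment 5: opening $1,001.90; interest $9.01 → $1,010.91; payment $1,010.91; balance $0.00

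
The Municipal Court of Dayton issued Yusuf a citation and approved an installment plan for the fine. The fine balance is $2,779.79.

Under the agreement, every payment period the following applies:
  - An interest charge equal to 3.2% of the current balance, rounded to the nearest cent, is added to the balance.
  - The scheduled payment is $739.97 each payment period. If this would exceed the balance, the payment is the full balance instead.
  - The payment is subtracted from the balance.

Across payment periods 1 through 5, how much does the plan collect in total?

Payment period 1: $2,779.79 +$88.95 interest = $2,868.74; pay $739.97 → $2,128.77
Payment period 2: $2,128.77 +$68.12 interest = $2,196.89; pay $739.97 → $1,456.92
Payment period 3: $1,456.92 +$46.62 interest = $1,503.54; pay $739.97 → $763.57
Payment period 4: $763.57 +$24.43 interest = $788.00; pay $739.97 → $48.03
Payment period 5: $48.03 +$1.54 interest = $49.57; pay $49.57 → $0.00
Total paid: $3,009.45

$3,009.45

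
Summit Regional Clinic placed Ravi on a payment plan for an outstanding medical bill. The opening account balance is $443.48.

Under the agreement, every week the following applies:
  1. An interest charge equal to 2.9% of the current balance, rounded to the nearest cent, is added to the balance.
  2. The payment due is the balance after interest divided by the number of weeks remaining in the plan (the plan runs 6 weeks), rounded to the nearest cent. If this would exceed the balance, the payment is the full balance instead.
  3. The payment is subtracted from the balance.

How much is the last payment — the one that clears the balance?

Week 1: opening $443.48; interest $12.86 → $456.34; payment $76.06; balance $380.28
Week 2: opening $380.28; interest $11.03 → $391.31; payment $78.26; balance $313.05
Week 3: opening $313.05; interest $9.08 → $322.13; payment $80.53; balance $241.60
Week 4: opening $241.60; interest $7.01 → $248.61; payment $82.87; balance $165.74
Week 5: opening $165.74; interest $4.81 → $170.55; payment $85.28; balance $85.27
Week 6: opening $85.27; interest $2.47 → $87.74; payment $87.74; balance $0.00

$87.74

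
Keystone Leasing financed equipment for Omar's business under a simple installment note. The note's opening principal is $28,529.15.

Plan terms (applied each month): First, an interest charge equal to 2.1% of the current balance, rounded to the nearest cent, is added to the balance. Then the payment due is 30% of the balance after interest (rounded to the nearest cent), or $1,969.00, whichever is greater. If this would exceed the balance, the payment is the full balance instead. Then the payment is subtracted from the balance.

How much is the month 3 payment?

$4,463.58

Month 1: $28,529.15 +$599.11 interest = $29,128.26; pay $8,738.48 → $20,389.78
Month 2: $20,389.78 +$428.19 interest = $20,817.97; pay $6,245.39 → $14,572.58
Month 3: $14,572.58 +$306.02 interest = $14,878.60; pay $4,463.58 → $10,415.02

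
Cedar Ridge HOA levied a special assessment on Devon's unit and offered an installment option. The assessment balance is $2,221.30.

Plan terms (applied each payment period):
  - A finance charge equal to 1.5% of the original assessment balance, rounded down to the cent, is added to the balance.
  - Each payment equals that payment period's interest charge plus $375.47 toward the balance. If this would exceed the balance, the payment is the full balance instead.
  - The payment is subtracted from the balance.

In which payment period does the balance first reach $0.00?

Payment period 1: $2,221.30 +$33.31 interest = $2,254.61; pay $408.78 → $1,845.83
Payment period 2: $1,845.83 +$33.31 interest = $1,879.14; pay $408.78 → $1,470.36
Payment period 3: $1,470.36 +$33.31 interest = $1,503.67; pay $408.78 → $1,094.89
Payment period 4: $1,094.89 +$33.31 interest = $1,128.20; pay $408.78 → $719.42
Payment period 5: $719.42 +$33.31 interest = $752.73; pay $408.78 → $343.95
Payment period 6: $343.95 +$33.31 interest = $377.26; pay $377.26 → $0.00
Balance reaches $0.00 in payment period 6.

6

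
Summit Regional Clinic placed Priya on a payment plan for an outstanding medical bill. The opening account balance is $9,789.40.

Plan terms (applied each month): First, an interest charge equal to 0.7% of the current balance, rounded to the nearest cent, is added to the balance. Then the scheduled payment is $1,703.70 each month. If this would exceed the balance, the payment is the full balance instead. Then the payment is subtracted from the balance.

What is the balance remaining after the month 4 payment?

$3,179.71

Month 1: $9,789.40 +$68.53 interest = $9,857.93; pay $1,703.70 → $8,154.23
Month 2: $8,154.23 +$57.08 interest = $8,211.31; pay $1,703.70 → $6,507.61
Month 3: $6,507.61 +$45.55 interest = $6,553.16; pay $1,703.70 → $4,849.46
Month 4: $4,849.46 +$33.95 interest = $4,883.41; pay $1,703.70 → $3,179.71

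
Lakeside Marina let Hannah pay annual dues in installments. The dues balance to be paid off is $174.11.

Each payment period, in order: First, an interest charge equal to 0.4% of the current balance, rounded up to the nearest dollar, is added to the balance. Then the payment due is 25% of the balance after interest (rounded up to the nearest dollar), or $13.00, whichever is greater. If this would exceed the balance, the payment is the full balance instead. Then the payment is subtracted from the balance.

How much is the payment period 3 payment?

Payment period 1: $174.11 +$1.00 interest = $175.11; pay $44.00 → $131.11
Payment period 2: $131.11 +$1.00 interest = $132.11; pay $34.00 → $98.11
Payment period 3: $98.11 +$1.00 interest = $99.11; pay $25.00 → $74.11

$25.00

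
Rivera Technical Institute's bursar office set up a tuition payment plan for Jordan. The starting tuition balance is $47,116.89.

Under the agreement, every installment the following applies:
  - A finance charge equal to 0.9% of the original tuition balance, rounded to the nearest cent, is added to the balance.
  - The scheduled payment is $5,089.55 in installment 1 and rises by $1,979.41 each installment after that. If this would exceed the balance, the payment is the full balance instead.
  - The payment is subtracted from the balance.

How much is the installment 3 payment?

Installment 1: opening $47,116.89; interest $424.05 → $47,540.94; payment $5,089.55; balance $42,451.39
Installment 2: opening $42,451.39; interest $424.05 → $42,875.44; payment $7,068.96; balance $35,806.48
Installment 3: opening $35,806.48; interest $424.05 → $36,230.53; payment $9,048.37; balance $27,182.16

$9,048.37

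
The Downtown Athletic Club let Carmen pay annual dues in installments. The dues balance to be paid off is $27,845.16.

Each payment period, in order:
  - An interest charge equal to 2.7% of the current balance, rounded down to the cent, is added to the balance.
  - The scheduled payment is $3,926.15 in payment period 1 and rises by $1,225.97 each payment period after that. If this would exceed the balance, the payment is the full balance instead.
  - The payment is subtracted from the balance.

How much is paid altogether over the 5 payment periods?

$30,388.19

# | Opening | Interest | Payment | End bal
1 | $27,845.16 | $751.81 | $3,926.15 | $24,670.82
2 | $24,670.82 | $666.11 | $5,152.12 | $20,184.81
3 | $20,184.81 | $544.98 | $6,378.09 | $14,351.70
4 | $14,351.70 | $387.49 | $7,604.06 | $7,135.13
5 | $7,135.13 | $192.64 | $7,327.77 | $0.00
Total paid: $30,388.19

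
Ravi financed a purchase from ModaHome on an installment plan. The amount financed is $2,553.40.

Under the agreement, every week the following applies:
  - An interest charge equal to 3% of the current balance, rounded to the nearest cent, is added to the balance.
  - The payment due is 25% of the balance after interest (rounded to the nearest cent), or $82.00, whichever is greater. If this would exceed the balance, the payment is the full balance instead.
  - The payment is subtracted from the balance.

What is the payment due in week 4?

$303.10

# | Opening | Interest | Payment | End bal
1 | $2,553.40 | $76.60 | $657.50 | $1,972.50
2 | $1,972.50 | $59.18 | $507.92 | $1,523.76
3 | $1,523.76 | $45.71 | $392.37 | $1,177.10
4 | $1,177.10 | $35.31 | $303.10 | $909.31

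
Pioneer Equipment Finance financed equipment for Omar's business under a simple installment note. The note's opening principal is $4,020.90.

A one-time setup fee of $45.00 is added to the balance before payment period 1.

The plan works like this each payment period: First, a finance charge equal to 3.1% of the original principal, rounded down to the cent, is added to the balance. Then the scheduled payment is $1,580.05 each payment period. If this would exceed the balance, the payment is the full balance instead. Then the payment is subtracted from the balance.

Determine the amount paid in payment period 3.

$1,279.72

Payment period 1: opening $4,065.90; interest $124.64 → $4,190.54; payment $1,580.05; balance $2,610.49
Payment period 2: opening $2,610.49; interest $124.64 → $2,735.13; payment $1,580.05; balance $1,155.08
Payment period 3: opening $1,155.08; interest $124.64 → $1,279.72; payment $1,279.72; balance $0.00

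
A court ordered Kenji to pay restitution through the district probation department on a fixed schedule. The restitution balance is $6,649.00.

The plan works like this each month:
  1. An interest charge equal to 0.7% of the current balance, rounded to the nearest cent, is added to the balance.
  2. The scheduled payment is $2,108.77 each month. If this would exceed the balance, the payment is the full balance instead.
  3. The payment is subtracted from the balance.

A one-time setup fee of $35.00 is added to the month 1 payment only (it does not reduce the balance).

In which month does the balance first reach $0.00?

Month 1: opening $6,649.00; interest $46.54 → $6,695.54; payment $2,108.77 (+ $35.00 fee); balance $4,586.77
Month 2: opening $4,586.77; interest $32.11 → $4,618.88; payment $2,108.77; balance $2,510.11
Month 3: opening $2,510.11; interest $17.57 → $2,527.68; payment $2,108.77; balance $418.91
Month 4: opening $418.91; interest $2.93 → $421.84; payment $421.84; balance $0.00
Balance reaches $0.00 in month 4.

4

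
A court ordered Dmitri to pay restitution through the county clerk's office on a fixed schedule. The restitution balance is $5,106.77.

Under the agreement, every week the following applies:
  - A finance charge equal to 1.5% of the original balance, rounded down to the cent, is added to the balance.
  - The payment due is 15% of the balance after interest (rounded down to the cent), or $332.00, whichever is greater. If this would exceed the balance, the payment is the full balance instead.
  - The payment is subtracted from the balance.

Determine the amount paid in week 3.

$583.00

# | Opening | Interest | Payment | End bal
1 | $5,106.77 | $76.60 | $777.50 | $4,405.87
2 | $4,405.87 | $76.60 | $672.37 | $3,810.10
3 | $3,810.10 | $76.60 | $583.00 | $3,303.70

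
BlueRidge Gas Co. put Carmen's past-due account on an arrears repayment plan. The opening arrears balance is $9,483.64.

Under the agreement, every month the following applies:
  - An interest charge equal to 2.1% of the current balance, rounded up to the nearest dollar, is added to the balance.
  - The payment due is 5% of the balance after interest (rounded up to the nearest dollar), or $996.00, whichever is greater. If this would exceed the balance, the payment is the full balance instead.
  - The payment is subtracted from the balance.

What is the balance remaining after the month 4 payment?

# | Opening | Interest | Payment | End bal
1 | $9,483.64 | $200.00 | $996.00 | $8,687.64
2 | $8,687.64 | $183.00 | $996.00 | $7,874.64
3 | $7,874.64 | $166.00 | $996.00 | $7,044.64
4 | $7,044.64 | $148.00 | $996.00 | $6,196.64

$6,196.64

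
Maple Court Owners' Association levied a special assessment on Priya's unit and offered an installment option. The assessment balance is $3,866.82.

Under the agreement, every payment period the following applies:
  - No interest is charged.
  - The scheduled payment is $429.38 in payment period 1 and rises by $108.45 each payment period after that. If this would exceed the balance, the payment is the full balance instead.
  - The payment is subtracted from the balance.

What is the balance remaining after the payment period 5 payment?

$635.42

Payment period 1: opening $3,866.82; payment $429.38; balance $3,437.44
Payment period 2: opening $3,437.44; payment $537.83; balance $2,899.61
Payment period 3: opening $2,899.61; payment $646.28; balance $2,253.33
Payment period 4: opening $2,253.33; payment $754.73; balance $1,498.60
Payment period 5: opening $1,498.60; payment $863.18; balance $635.42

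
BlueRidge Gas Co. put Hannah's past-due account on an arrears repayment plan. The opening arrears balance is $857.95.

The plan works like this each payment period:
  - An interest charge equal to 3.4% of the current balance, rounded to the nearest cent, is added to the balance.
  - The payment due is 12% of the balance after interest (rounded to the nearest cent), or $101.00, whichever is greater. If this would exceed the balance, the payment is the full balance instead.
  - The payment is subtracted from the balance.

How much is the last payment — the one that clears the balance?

# | Opening | Interest | Payment | End bal
1 | $857.95 | $29.17 | $106.45 | $780.67
2 | $780.67 | $26.54 | $101.00 | $706.21
3 | $706.21 | $24.01 | $101.00 | $629.22
4 | $629.22 | $21.39 | $101.00 | $549.61
5 | $549.61 | $18.69 | $101.00 | $467.30
6 | $467.30 | $15.89 | $101.00 | $382.19
7 | $382.19 | $12.99 | $101.00 | $294.18
8 | $294.18 | $10.00 | $101.00 | $203.18
9 | $203.18 | $6.91 | $101.00 | $109.09
10 | $109.09 | $3.71 | $101.00 | $11.80
11 | $11.80 | $0.40 | $12.20 | $0.00

$12.20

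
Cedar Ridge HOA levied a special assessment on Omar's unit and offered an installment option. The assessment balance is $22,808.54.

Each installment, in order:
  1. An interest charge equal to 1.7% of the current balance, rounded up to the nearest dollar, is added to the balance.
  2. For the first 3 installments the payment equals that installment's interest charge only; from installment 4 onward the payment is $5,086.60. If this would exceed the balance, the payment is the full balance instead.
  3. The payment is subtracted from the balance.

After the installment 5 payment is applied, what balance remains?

# | Opening | Interest | Payment | End bal
1 | $22,808.54 | $388.00 | $388.00 | $22,808.54
2 | $22,808.54 | $388.00 | $388.00 | $22,808.54
3 | $22,808.54 | $388.00 | $388.00 | $22,808.54
4 | $22,808.54 | $388.00 | $5,086.60 | $18,109.94
5 | $18,109.94 | $308.00 | $5,086.60 | $13,331.34

$13,331.34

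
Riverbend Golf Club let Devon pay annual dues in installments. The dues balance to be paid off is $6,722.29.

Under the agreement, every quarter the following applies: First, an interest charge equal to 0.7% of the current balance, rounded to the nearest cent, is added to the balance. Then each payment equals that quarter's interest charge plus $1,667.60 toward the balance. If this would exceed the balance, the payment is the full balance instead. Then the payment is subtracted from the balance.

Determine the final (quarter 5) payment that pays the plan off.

$52.25

Quarter 1: $6,722.29 +$47.06 interest = $6,769.35; pay $1,714.66 → $5,054.69
Quarter 2: $5,054.69 +$35.38 interest = $5,090.07; pay $1,702.98 → $3,387.09
Quarter 3: $3,387.09 +$23.71 interest = $3,410.80; pay $1,691.31 → $1,719.49
Quarter 4: $1,719.49 +$12.04 interest = $1,731.53; pay $1,679.64 → $51.89
Quarter 5: $51.89 +$0.36 interest = $52.25; pay $52.25 → $0.00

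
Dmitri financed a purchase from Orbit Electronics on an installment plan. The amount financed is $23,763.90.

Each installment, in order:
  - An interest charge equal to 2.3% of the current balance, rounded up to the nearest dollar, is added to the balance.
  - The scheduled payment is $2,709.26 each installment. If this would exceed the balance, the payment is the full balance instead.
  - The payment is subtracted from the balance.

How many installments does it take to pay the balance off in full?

10

Installment 1: $23,763.90 +$547.00 interest = $24,310.90; pay $2,709.26 → $21,601.64
Installment 2: $21,601.64 +$497.00 interest = $22,098.64; pay $2,709.26 → $19,389.38
Installment 3: $19,389.38 +$446.00 interest = $19,835.38; pay $2,709.26 → $17,126.12
Installment 4: $17,126.12 +$394.00 interest = $17,520.12; pay $2,709.26 → $14,810.86
Installment 5: $14,810.86 +$341.00 interest = $15,151.86; pay $2,709.26 → $12,442.60
Installment 6: $12,442.60 +$287.00 interest = $12,729.60; pay $2,709.26 → $10,020.34
Installment 7: $10,020.34 +$231.00 interest = $10,251.34; pay $2,709.26 → $7,542.08
Installment 8: $7,542.08 +$174.00 interest = $7,716.08; pay $2,709.26 → $5,006.82
Installment 9: $5,006.82 +$116.00 interest = $5,122.82; pay $2,709.26 → $2,413.56
Installment 10: $2,413.56 +$56.00 interest = $2,469.56; pay $2,469.56 → $0.00
Balance reaches $0.00 in installment 10.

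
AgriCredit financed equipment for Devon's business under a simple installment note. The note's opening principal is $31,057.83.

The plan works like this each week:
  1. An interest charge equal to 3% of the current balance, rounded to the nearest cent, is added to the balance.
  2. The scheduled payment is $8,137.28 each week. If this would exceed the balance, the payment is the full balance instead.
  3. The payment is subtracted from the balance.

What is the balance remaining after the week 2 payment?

$16,430.57

Week 1: $31,057.83 +$931.73 interest = $31,989.56; pay $8,137.28 → $23,852.28
Week 2: $23,852.28 +$715.57 interest = $24,567.85; pay $8,137.28 → $16,430.57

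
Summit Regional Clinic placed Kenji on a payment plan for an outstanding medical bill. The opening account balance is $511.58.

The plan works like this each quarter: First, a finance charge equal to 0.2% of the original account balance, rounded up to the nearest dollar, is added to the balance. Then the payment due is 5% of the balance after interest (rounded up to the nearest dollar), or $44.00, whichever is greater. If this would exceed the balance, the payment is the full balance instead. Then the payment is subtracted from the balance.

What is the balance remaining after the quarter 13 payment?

# | Opening | Interest | Payment | End bal
1 | $511.58 | $2.00 | $44.00 | $469.58
2 | $469.58 | $2.00 | $44.00 | $427.58
3 | $427.58 | $2.00 | $44.00 | $385.58
4 | $385.58 | $2.00 | $44.00 | $343.58
5 | $343.58 | $2.00 | $44.00 | $301.58
6 | $301.58 | $2.00 | $44.00 | $259.58
7 | $259.58 | $2.00 | $44.00 | $217.58
8 | $217.58 | $2.00 | $44.00 | $175.58
9 | $175.58 | $2.00 | $44.00 | $133.58
10 | $133.58 | $2.00 | $44.00 | $91.58
11 | $91.58 | $2.00 | $44.00 | $49.58
12 | $49.58 | $2.00 | $44.00 | $7.58
13 | $7.58 | $2.00 | $9.58 | $0.00

$0.00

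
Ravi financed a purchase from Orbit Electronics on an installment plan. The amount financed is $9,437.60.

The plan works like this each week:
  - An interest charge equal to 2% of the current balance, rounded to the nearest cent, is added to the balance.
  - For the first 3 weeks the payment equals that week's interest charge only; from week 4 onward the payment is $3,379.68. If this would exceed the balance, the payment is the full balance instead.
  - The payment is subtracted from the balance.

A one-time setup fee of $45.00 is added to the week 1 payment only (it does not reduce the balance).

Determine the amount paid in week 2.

Week 1: $9,437.60 +$188.75 interest = $9,626.35; pay $188.75 (+ $45.00 fee) → $9,437.60
Week 2: $9,437.60 +$188.75 interest = $9,626.35; pay $188.75 → $9,437.60

$188.75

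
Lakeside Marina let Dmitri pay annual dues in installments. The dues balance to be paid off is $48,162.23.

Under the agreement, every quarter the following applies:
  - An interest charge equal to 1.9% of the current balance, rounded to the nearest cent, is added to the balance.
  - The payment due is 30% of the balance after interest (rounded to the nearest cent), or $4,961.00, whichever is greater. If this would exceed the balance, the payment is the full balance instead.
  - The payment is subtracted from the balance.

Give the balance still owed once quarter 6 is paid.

Quarter 1: opening $48,162.23; interest $915.08 → $49,077.31; payment $14,723.19; balance $34,354.12
Quarter 2: opening $34,354.12; interest $652.73 → $35,006.85; payment $10,502.06; balance $24,504.79
Quarter 3: opening $24,504.79; interest $465.59 → $24,970.38; payment $7,491.11; balance $17,479.27
Quarter 4: opening $17,479.27; interest $332.11 → $17,811.38; payment $5,343.41; balance $12,467.97
Quarter 5: opening $12,467.97; interest $236.89 → $12,704.86; payment $4,961.00; balance $7,743.86
Quarter 6: opening $7,743.86; interest $147.13 → $7,890.99; payment $4,961.00; balance $2,929.99

$2,929.99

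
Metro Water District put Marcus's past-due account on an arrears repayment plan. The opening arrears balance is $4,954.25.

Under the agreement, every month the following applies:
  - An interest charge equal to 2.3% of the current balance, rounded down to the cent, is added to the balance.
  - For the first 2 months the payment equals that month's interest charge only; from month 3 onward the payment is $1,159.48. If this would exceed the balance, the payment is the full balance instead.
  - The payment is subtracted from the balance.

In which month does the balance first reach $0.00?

7

# | Opening | Interest | Payment | End bal
1 | $4,954.25 | $113.94 | $113.94 | $4,954.25
2 | $4,954.25 | $113.94 | $113.94 | $4,954.25
3 | $4,954.25 | $113.94 | $1,159.48 | $3,908.71
4 | $3,908.71 | $89.90 | $1,159.48 | $2,839.13
5 | $2,839.13 | $65.29 | $1,159.48 | $1,744.94
6 | $1,744.94 | $40.13 | $1,159.48 | $625.59
7 | $625.59 | $14.38 | $639.97 | $0.00
Balance reaches $0.00 in month 7.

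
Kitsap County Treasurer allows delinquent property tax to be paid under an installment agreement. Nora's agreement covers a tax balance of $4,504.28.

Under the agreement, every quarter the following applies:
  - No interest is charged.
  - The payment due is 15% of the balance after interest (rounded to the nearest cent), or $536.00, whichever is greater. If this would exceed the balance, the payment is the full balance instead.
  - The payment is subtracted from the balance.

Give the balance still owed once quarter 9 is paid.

# | Opening | Payment | End bal
1 | $4,504.28 | $675.64 | $3,828.64
2 | $3,828.64 | $574.30 | $3,254.34
3 | $3,254.34 | $536.00 | $2,718.34
4 | $2,718.34 | $536.00 | $2,182.34
5 | $2,182.34 | $536.00 | $1,646.34
6 | $1,646.34 | $536.00 | $1,110.34
7 | $1,110.34 | $536.00 | $574.34
8 | $574.34 | $536.00 | $38.34
9 | $38.34 | $38.34 | $0.00

$0.00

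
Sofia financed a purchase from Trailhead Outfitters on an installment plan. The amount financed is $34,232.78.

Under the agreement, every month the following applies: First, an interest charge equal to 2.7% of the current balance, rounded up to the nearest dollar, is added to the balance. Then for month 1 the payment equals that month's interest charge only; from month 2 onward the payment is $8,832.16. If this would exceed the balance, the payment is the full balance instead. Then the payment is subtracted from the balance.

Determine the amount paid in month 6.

Month 1: opening $34,232.78; interest $925.00 → $35,157.78; payment $925.00; balance $34,232.78
Month 2: opening $34,232.78; interest $925.00 → $35,157.78; payment $8,832.16; balance $26,325.62
Month 3: opening $26,325.62; interest $711.00 → $27,036.62; payment $8,832.16; balance $18,204.46
Month 4: opening $18,204.46; interest $492.00 → $18,696.46; payment $8,832.16; balance $9,864.30
Month 5: opening $9,864.30; interest $267.00 → $10,131.30; payment $8,832.16; balance $1,299.14
Month 6: opening $1,299.14; interest $36.00 → $1,335.14; payment $1,335.14; balance $0.00

$1,335.14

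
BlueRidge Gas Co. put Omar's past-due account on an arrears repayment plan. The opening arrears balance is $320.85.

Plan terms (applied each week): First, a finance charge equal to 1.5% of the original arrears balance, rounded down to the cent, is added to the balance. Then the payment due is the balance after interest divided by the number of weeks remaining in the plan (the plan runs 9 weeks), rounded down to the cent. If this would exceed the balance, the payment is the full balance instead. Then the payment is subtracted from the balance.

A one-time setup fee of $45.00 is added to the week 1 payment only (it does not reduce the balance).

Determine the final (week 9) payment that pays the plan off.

$49.27

# | Opening | Interest | Payment | Fee | End bal
1 | $320.85 | $4.81 | $36.18 | $45.00 | $289.48
2 | $289.48 | $4.81 | $36.78 | — | $257.51
3 | $257.51 | $4.81 | $37.47 | — | $224.85
4 | $224.85 | $4.81 | $38.27 | — | $191.39
5 | $191.39 | $4.81 | $39.24 | — | $156.96
6 | $156.96 | $4.81 | $40.44 | — | $121.33
7 | $121.33 | $4.81 | $42.04 | — | $84.10
8 | $84.10 | $4.81 | $44.45 | — | $44.46
9 | $44.46 | $4.81 | $49.27 | — | $0.00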